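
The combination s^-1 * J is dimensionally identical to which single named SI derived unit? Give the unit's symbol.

J = N·m (work = force × distance),
    = kg·m²·s⁻².
Combining: s⁻¹·J = s⁻¹ · (kg·m²·s⁻²) = kg·m²·s⁻³.
kg·m²·s⁻³ is the base-SI form of the watt.

W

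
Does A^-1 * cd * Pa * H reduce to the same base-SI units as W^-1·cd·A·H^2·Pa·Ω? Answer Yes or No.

Left side:
  Pa = N/m² (pressure = force per area),
      = kg·m⁻¹·s⁻².
  H = Wb/A (inductance = flux per current),
      = kg·m²·s⁻²·A⁻².
  Combining: A⁻¹·cd·Pa·H = A⁻¹ · cd · (kg·m⁻¹·s⁻²) · (kg·m²·s⁻²·A⁻²) = kg²·m·s⁻⁴·A⁻³·cd.
Right side:
  W = J/s (power = energy per time),
      = kg·m²·s⁻³.
  So W⁻¹ = kg⁻¹·m⁻²·s³.
  H = Wb/A (inductance = flux per current),
      = kg·m²·s⁻²·A⁻².
  So H² = kg²·m⁴·s⁻⁴·A⁻⁴.
  Pa = N/m² (pressure = force per area),
      = kg·m⁻¹·s⁻².
  Ω = V/A (resistance = voltage per current),
      = kg·m²·s⁻³·A⁻².
  Combining: W⁻¹·cd·A·H²·Pa·Ω = (kg⁻¹·m⁻²·s³) · cd · A · (kg²·m⁴·s⁻⁴·A⁻⁴) · (kg·m⁻¹·s⁻²) · (kg·m²·s⁻³·A⁻²) = kg³·m³·s⁻⁶·A⁻⁵·cd.
Left is kg²·m·s⁻⁴·A⁻³·cd; right is kg³·m³·s⁻⁶·A⁻⁵·cd — different.

No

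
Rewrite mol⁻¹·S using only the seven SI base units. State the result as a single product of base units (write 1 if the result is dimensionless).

kg⁻¹·m⁻²·s³·A²·mol⁻¹

S = kg⁻¹·m⁻²·s³·A².
Combining: mol⁻¹·S = mol⁻¹ · (kg⁻¹·m⁻²·s³·A²) = kg⁻¹·m⁻²·s³·A²·mol⁻¹.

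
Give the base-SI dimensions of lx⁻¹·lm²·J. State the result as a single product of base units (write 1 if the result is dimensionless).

lx = lm/m² (illuminance = luminous flux per area),
    = m⁻²·cd.
So lx⁻¹ = m²·cd⁻¹.
lm = cd·sr = cd (luminous flux; sr is dimensionless).
So lm² = cd².
J = N·m (work = force × distance),
    = kg·m²·s⁻².
Combining: lx⁻¹·lm²·J = (m²·cd⁻¹) · cd² · (kg·m²·s⁻²) = kg·m⁴·s⁻²·cd.

kg·m⁴·s⁻²·cd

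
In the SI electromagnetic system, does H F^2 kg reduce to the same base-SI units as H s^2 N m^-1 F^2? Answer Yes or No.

Left side:
  H = kg·m²·s⁻²·A⁻².
  F = kg⁻¹·m⁻²·s⁴·A².
  So F² = kg⁻²·m⁻⁴·s⁸·A⁴.
  Combining: H·F²·kg = (kg·m²·s⁻²·A⁻²) · (kg⁻²·m⁻⁴·s⁸·A⁴) · kg = m⁻²·s⁶·A².
Right side:
  H = Wb/A (inductance = flux per current),
      = kg·m²·s⁻²·A⁻².
  N = kg·m/s² = kg·m·s⁻² (force = mass × acceleration).
  F = C/V (capacitance = charge per voltage),
      = A·s/(kg·m²·s⁻³·A⁻¹) (substituting C and V),
      = kg⁻¹·m⁻²·s⁴·A².
  So F² = kg⁻²·m⁻⁴·s⁸·A⁴.
  Combining: H·s²·N·m⁻¹·F² = (kg·m²·s⁻²·A⁻²) · s² · (kg·m·s⁻²) · m⁻¹ · (kg⁻²·m⁻⁴·s⁸·A⁴) = m⁻²·s⁶·A².
Both reduce to m⁻²·s⁶·A².

Yes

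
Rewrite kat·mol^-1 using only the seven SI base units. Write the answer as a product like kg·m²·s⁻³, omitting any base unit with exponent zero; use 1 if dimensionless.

kat = s⁻¹·mol.
Combining: kat·mol⁻¹ = (s⁻¹·mol) · mol⁻¹ = s⁻¹.

s⁻¹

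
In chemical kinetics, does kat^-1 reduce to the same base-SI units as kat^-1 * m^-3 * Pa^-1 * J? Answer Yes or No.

Yes

Left side:
  kat = mol/s = s⁻¹·mol (catalytic activity).
  So kat⁻¹ = s·mol⁻¹.
Right side:
  kat = mol/s = s⁻¹·mol (catalytic activity).
  So kat⁻¹ = s·mol⁻¹.
  Pa = N/m² (pressure = force per area),
      = kg·m⁻¹·s⁻².
  So Pa⁻¹ = kg⁻¹·m·s².
  J = N·m (work = force × distance),
      = kg·m²·s⁻².
  Combining: kat⁻¹·m⁻³·Pa⁻¹·J = (s·mol⁻¹) · m⁻³ · (kg⁻¹·m·s²) · (kg·m²·s⁻²) = s·mol⁻¹.
Both reduce to s·mol⁻¹.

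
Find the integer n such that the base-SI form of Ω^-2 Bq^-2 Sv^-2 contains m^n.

Ω = kg·m²·s⁻³·A⁻².
So Ω⁻² = kg⁻²·m⁻⁴·s⁶·A⁴.
Bq = s⁻¹.
So Bq⁻² = s².
Sv = m²·s⁻².
So Sv⁻² = m⁻⁴·s⁴.
Combining: Ω⁻²·Bq⁻²·Sv⁻² = (kg⁻²·m⁻⁴·s⁶·A⁴) · s² · (m⁻⁴·s⁴) = kg⁻²·m⁻⁸·s¹²·A⁴.
The exponent of m is -8.

-8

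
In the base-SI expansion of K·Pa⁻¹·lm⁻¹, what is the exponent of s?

2

Pa = kg·m⁻¹·s⁻².
So Pa⁻¹ = kg⁻¹·m·s².
lm = cd.
So lm⁻¹ = cd⁻¹.
Combining: K·Pa⁻¹·lm⁻¹ = K · (kg⁻¹·m·s²) · cd⁻¹ = kg⁻¹·m·s²·K·cd⁻¹.
The exponent of s is 2.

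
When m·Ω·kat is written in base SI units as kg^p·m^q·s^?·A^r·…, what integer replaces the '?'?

-4

Ω = kg·m²·s⁻³·A⁻².
kat = s⁻¹·mol.
Combining: m·Ω·kat = m · (kg·m²·s⁻³·A⁻²) · (s⁻¹·mol) = kg·m³·s⁻⁴·A⁻²·mol.
The exponent of s is -4.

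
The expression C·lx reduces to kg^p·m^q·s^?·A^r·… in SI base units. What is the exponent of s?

1

C = A·s = s·A (charge = current × time).
lx = lm/m² (illuminance = luminous flux per area),
    = m⁻²·cd.
Combining: C·lx = (s·A) · (m⁻²·cd) = m⁻²·s·A·cd.
The exponent of s is 1.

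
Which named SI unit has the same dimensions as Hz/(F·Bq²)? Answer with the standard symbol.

Ω

F = C/V (capacitance = charge per voltage),
    = A·s/(kg·m²·s⁻³·A⁻¹) (substituting C and V),
    = kg⁻¹·m⁻²·s⁴·A².
So F⁻¹ = kg·m²·s⁻⁴·A⁻².
Hz = 1/s = s⁻¹ (frequency is cycles per second).
Bq = 1/s = s⁻¹ (activity is decays per second).
So Bq⁻² = s².
Combining: F⁻¹·Hz·Bq⁻² = (kg·m²·s⁻⁴·A⁻²) · s⁻¹ · s² = kg·m²·s⁻³·A⁻².
kg·m²·s⁻³·A⁻² is the base-SI form of the ohm.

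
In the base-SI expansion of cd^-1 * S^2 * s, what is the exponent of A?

S = kg⁻¹·m⁻²·s³·A².
So S² = kg⁻²·m⁻⁴·s⁶·A⁴.
Combining: cd⁻¹·S²·s = cd⁻¹ · (kg⁻²·m⁻⁴·s⁶·A⁴) · s = kg⁻²·m⁻⁴·s⁷·A⁴·cd⁻¹.
The exponent of A is 4.

4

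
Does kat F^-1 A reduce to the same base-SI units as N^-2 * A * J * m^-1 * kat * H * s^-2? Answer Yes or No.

No

Left side:
  kat = s⁻¹·mol.
  F = kg⁻¹·m⁻²·s⁴·A².
  So F⁻¹ = kg·m²·s⁻⁴·A⁻².
  Combining: kat·F⁻¹·A = (s⁻¹·mol) · (kg·m²·s⁻⁴·A⁻²) · A = kg·m²·s⁻⁵·A⁻¹·mol.
Right side:
  N = kg·m/s² = kg·m·s⁻² (force = mass × acceleration).
  So N⁻² = kg⁻²·m⁻²·s⁴.
  J = N·m (work = force × distance),
      = kg·m²·s⁻².
  kat = mol/s = s⁻¹·mol (catalytic activity).
  H = Wb/A (inductance = flux per current),
      = kg·m²·s⁻²·A⁻².
  Combining: N⁻²·A·J·m⁻¹·kat·H·s⁻² = (kg⁻²·m⁻²·s⁴) · A · (kg·m²·s⁻²) · m⁻¹ · (s⁻¹·mol) · (kg·m²·s⁻²·A⁻²) · s⁻² = m·s⁻³·A⁻¹·mol.
Left is kg·m²·s⁻⁵·A⁻¹·mol; right is m·s⁻³·A⁻¹·mol — different.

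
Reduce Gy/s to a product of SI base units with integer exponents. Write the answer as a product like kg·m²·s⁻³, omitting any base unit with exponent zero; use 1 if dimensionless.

m²·s⁻³

Gy = J/kg (absorbed dose = energy per mass),
    = m²·s⁻².
Combining: s⁻¹·Gy = s⁻¹ · (m²·s⁻²) = m²·s⁻³.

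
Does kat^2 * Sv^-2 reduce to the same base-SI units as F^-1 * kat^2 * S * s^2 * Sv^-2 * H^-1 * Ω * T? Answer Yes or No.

Left side:
  kat = mol/s = s⁻¹·mol (catalytic activity).
  So kat² = s⁻²·mol².
  Sv = J/kg (equivalent dose = energy per mass),
      = m²·s⁻².
  So Sv⁻² = m⁻⁴·s⁴.
  Combining: kat²·Sv⁻² = (s⁻²·mol²) · (m⁻⁴·s⁴) = m⁻⁴·s²·mol².
Right side:
  F = C/V (capacitance = charge per voltage),
      = A·s/(kg·m²·s⁻³·A⁻¹) (substituting C and V),
      = kg⁻¹·m⁻²·s⁴·A².
  So F⁻¹ = kg·m²·s⁻⁴·A⁻².
  kat = mol/s = s⁻¹·mol (catalytic activity).
  So kat² = s⁻²·mol².
  S = 1/Ω (conductance is reciprocal resistance),
      = kg⁻¹·m⁻²·s³·A².
  Sv = J/kg (equivalent dose = energy per mass),
      = m²·s⁻².
  So Sv⁻² = m⁻⁴·s⁴.
  H = Wb/A (inductance = flux per current),
      = kg·m²·s⁻²·A⁻².
  So H⁻¹ = kg⁻¹·m⁻²·s²·A².
  Ω = V/A (resistance = voltage per current),
      = kg·m²·s⁻³·A⁻².
  T = Wb/m² (flux density = flux per area),
      = kg·s⁻²·A⁻¹.
  Combining: F⁻¹·kat²·S·s²·Sv⁻²·H⁻¹·Ω·T = (kg·m²·s⁻⁴·A⁻²) · (s⁻²·mol²) · (kg⁻¹·m⁻²·s³·A²) · s² · (m⁻⁴·s⁴) · (kg⁻¹·m⁻²·s²·A²) · (kg·m²·s⁻³·A⁻²) · (kg·s⁻²·A⁻¹) = kg·m⁻⁴·A⁻¹·mol².
Left is m⁻⁴·s²·mol²; right is kg·m⁻⁴·A⁻¹·mol² — different.

No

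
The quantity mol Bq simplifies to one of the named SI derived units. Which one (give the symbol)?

Bq = s⁻¹.
Combining: mol·Bq = mol · s⁻¹ = s⁻¹·mol.
s⁻¹·mol is the base-SI form of the katal.

kat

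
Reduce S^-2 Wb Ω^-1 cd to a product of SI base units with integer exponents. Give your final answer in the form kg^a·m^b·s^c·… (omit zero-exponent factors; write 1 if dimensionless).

S = 1/Ω (conductance is reciprocal resistance),
    = kg⁻¹·m⁻²·s³·A².
So S⁻² = kg²·m⁴·s⁻⁶·A⁻⁴.
Wb = V·s (flux: a volt is a weber per second),
    = kg·m²·s⁻²·A⁻¹.
Ω = V/A (resistance = voltage per current),
    = kg·m²·s⁻³·A⁻².
So Ω⁻¹ = kg⁻¹·m⁻²·s³·A².
Combining: S⁻²·Wb·Ω⁻¹·cd = (kg²·m⁴·s⁻⁶·A⁻⁴) · (kg·m²·s⁻²·A⁻¹) · (kg⁻¹·m⁻²·s³·A²) · cd = kg²·m⁴·s⁻⁵·A⁻³·cd.

kg²·m⁴·s⁻⁵·A⁻³·cd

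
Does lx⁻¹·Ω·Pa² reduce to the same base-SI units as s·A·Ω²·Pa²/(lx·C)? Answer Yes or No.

Left side:
  lx = lm/m² (illuminance = luminous flux per area),
      = m⁻²·cd.
  So lx⁻¹ = m²·cd⁻¹.
  Ω = V/A (resistance = voltage per current),
      = kg·m²·s⁻³·A⁻².
  Pa = N/m² (pressure = force per area),
      = kg·m⁻¹·s⁻².
  So Pa² = kg²·m⁻²·s⁻⁴.
  Combining: lx⁻¹·Ω·Pa² = (m²·cd⁻¹) · (kg·m²·s⁻³·A⁻²) · (kg²·m⁻²·s⁻⁴) = kg³·m²·s⁻⁷·A⁻²·cd⁻¹.
Right side:
  lx = lm/m² (illuminance = luminous flux per area),
      = m⁻²·cd.
  So lx⁻¹ = m²·cd⁻¹.
  C = A·s = s·A (charge = current × time).
  So C⁻¹ = s⁻¹·A⁻¹.
  Ω = V/A (resistance = voltage per current),
      = kg·m²·s⁻³·A⁻².
  So Ω² = kg²·m⁴·s⁻⁶·A⁻⁴.
  Pa = N/m² (pressure = force per area),
      = kg·m⁻¹·s⁻².
  So Pa² = kg²·m⁻²·s⁻⁴.
  Combining: s·lx⁻¹·C⁻¹·A·Ω²·Pa² = s · (m²·cd⁻¹) · (s⁻¹·A⁻¹) · A · (kg²·m⁴·s⁻⁶·A⁻⁴) · (kg²·m⁻²·s⁻⁴) = kg⁴·m⁴·s⁻¹⁰·A⁻⁴·cd⁻¹.
Left is kg³·m²·s⁻⁷·A⁻²·cd⁻¹; right is kg⁴·m⁴·s⁻¹⁰·A⁻⁴·cd⁻¹ — different.

No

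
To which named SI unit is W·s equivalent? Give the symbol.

W = kg·m²·s⁻³.
Combining: W·s = (kg·m²·s⁻³) · s = kg·m²·s⁻².
kg·m²·s⁻² is the base-SI form of the joule.

J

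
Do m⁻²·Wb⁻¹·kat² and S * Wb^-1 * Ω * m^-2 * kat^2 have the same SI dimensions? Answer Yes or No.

Left side:
  Wb = V·s (flux: a volt is a weber per second),
      = kg·m²·s⁻²·A⁻¹.
  So Wb⁻¹ = kg⁻¹·m⁻²·s²·A.
  kat = mol/s = s⁻¹·mol (catalytic activity).
  So kat² = s⁻²·mol².
  Combining: m⁻²·Wb⁻¹·kat² = m⁻² · (kg⁻¹·m⁻²·s²·A) · (s⁻²·mol²) = kg⁻¹·m⁻⁴·A·mol².
Right side:
  S = 1/Ω (conductance is reciprocal resistance),
      = kg⁻¹·m⁻²·s³·A².
  Wb = V·s (flux: a volt is a weber per second),
      = kg·m²·s⁻²·A⁻¹.
  So Wb⁻¹ = kg⁻¹·m⁻²·s²·A.
  Ω = V/A (resistance = voltage per current),
      = kg·m²·s⁻³·A⁻².
  kat = mol/s = s⁻¹·mol (catalytic activity).
  So kat² = s⁻²·mol².
  Combining: S·Wb⁻¹·Ω·m⁻²·kat² = (kg⁻¹·m⁻²·s³·A²) · (kg⁻¹·m⁻²·s²·A) · (kg·m²·s⁻³·A⁻²) · m⁻² · (s⁻²·mol²) = kg⁻¹·m⁻⁴·A·mol².
Both reduce to kg⁻¹·m⁻⁴·A·mol².

Yes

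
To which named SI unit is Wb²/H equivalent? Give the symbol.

H = Wb/A (inductance = flux per current),
    = kg·m²·s⁻²·A⁻².
So H⁻¹ = kg⁻¹·m⁻²·s²·A².
Wb = V·s (flux: a volt is a weber per second),
    = kg·m²·s⁻²·A⁻¹.
So Wb² = kg²·m⁴·s⁻⁴·A⁻².
Combining: H⁻¹·Wb² = (kg⁻¹·m⁻²·s²·A²) · (kg²·m⁴·s⁻⁴·A⁻²) = kg·m²·s⁻².
kg·m²·s⁻² is the base-SI form of the joule.

J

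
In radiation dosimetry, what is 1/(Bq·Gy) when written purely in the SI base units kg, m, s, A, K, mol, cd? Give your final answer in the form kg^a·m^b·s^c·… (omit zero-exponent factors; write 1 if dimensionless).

Bq = s⁻¹.
So Bq⁻¹ = s.
Gy = m²·s⁻².
So Gy⁻¹ = m⁻²·s².
Combining: Bq⁻¹·Gy⁻¹ = s · (m⁻²·s²) = m⁻²·s³.

m⁻²·s³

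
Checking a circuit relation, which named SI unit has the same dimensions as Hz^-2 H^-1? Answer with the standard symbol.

F

Hz = 1/s = s⁻¹ (frequency is cycles per second).
So Hz⁻² = s².
H = Wb/A (inductance = flux per current),
    = kg·m²·s⁻²·A⁻².
So H⁻¹ = kg⁻¹·m⁻²·s²·A².
Combining: Hz⁻²·H⁻¹ = s² · (kg⁻¹·m⁻²·s²·A²) = kg⁻¹·m⁻²·s⁴·A².
kg⁻¹·m⁻²·s⁴·A² is the base-SI form of the farad.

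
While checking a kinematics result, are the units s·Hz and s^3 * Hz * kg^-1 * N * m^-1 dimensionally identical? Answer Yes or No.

Left side:
  Hz = s⁻¹.
  Combining: s·Hz = s · s⁻¹ = 1.
Right side:
  Hz = 1/s = s⁻¹ (frequency is cycles per second).
  N = kg·m/s² = kg·m·s⁻² (force = mass × acceleration).
  Combining: s³·Hz·kg⁻¹·N·m⁻¹ = s³ · s⁻¹ · kg⁻¹ · (kg·m·s⁻²) · m⁻¹ = 1.
Both reduce to 1.

Yes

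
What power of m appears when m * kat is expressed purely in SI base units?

kat = mol/s = s⁻¹·mol (catalytic activity).
Combining: m·kat = m · (s⁻¹·mol) = m·s⁻¹·mol.
The exponent of m is 1.

1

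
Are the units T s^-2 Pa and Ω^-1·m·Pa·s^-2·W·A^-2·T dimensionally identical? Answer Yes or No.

Left side:
  T = Wb/m² (flux density = flux per area),
      = kg·s⁻²·A⁻¹.
  Pa = N/m² (pressure = force per area),
      = kg·m⁻¹·s⁻².
  Combining: T·s⁻²·Pa = (kg·s⁻²·A⁻¹) · s⁻² · (kg·m⁻¹·s⁻²) = kg²·m⁻¹·s⁻⁶·A⁻¹.
Right side:
  Ω = V/A (resistance = voltage per current),
      = kg·m²·s⁻³·A⁻².
  So Ω⁻¹ = kg⁻¹·m⁻²·s³·A².
  Pa = N/m² (pressure = force per area),
      = kg·m⁻¹·s⁻².
  W = J/s (power = energy per time),
      = kg·m²·s⁻³.
  T = Wb/m² (flux density = flux per area),
      = kg·s⁻²·A⁻¹.
  Combining: Ω⁻¹·m·Pa·s⁻²·W·A⁻²·T = (kg⁻¹·m⁻²·s³·A²) · m · (kg·m⁻¹·s⁻²) · s⁻² · (kg·m²·s⁻³) · A⁻² · (kg·s⁻²·A⁻¹) = kg²·s⁻⁶·A⁻¹.
Left is kg²·m⁻¹·s⁻⁶·A⁻¹; right is kg²·s⁻⁶·A⁻¹ — different.

No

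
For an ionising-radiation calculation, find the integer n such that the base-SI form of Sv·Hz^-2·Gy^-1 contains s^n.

2

Sv = m²·s⁻².
Hz = s⁻¹.
So Hz⁻² = s².
Gy = m²·s⁻².
So Gy⁻¹ = m⁻²·s².
Combining: Sv·Hz⁻²·Gy⁻¹ = (m²·s⁻²) · s² · (m⁻²·s²) = s².
The exponent of s is 2.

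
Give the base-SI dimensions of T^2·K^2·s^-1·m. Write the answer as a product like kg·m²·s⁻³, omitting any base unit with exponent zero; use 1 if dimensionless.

kg²·m·s⁻⁵·A⁻²·K²

T = Wb/m² (flux density = flux per area),
    = kg·s⁻²·A⁻¹.
So T² = kg²·s⁻⁴·A⁻².
Combining: T²·K²·s⁻¹·m = (kg²·s⁻⁴·A⁻²) · K² · s⁻¹ · m = kg²·m·s⁻⁵·A⁻²·K².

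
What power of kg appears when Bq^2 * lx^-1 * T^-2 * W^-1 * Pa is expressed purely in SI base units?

-2

Bq = 1/s = s⁻¹ (activity is decays per second).
So Bq² = s⁻².
lx = lm/m² (illuminance = luminous flux per area),
    = m⁻²·cd.
So lx⁻¹ = m²·cd⁻¹.
T = Wb/m² (flux density = flux per area),
    = kg·s⁻²·A⁻¹.
So T⁻² = kg⁻²·s⁴·A².
W = J/s (power = energy per time),
    = kg·m²·s⁻³.
So W⁻¹ = kg⁻¹·m⁻²·s³.
Pa = N/m² (pressure = force per area),
    = kg·m⁻¹·s⁻².
Combining: Bq²·lx⁻¹·T⁻²·W⁻¹·Pa = s⁻² · (m²·cd⁻¹) · (kg⁻²·s⁴·A²) · (kg⁻¹·m⁻²·s³) · (kg·m⁻¹·s⁻²) = kg⁻²·m⁻¹·s³·A²·cd⁻¹.
The exponent of kg is -2.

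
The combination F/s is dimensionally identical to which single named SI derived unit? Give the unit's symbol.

F = kg⁻¹·m⁻²·s⁴·A².
Combining: s⁻¹·F = s⁻¹ · (kg⁻¹·m⁻²·s⁴·A²) = kg⁻¹·m⁻²·s³·A².
kg⁻¹·m⁻²·s³·A² is the base-SI form of the siemens.

S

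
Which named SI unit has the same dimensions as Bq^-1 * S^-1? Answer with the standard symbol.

Bq = 1/s = s⁻¹ (activity is decays per second).
So Bq⁻¹ = s.
S = 1/Ω (conductance is reciprocal resistance),
    = kg⁻¹·m⁻²·s³·A².
So S⁻¹ = kg·m²·s⁻³·A⁻².
Combining: Bq⁻¹·S⁻¹ = s · (kg·m²·s⁻³·A⁻²) = kg·m²·s⁻²·A⁻².
kg·m²·s⁻²·A⁻² is the base-SI form of the henry.

H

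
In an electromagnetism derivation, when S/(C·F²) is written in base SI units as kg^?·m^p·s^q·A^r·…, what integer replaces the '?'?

S = 1/Ω (conductance is reciprocal resistance),
    = kg⁻¹·m⁻²·s³·A².
C = A·s = s·A (charge = current × time).
So C⁻¹ = s⁻¹·A⁻¹.
F = C/V (capacitance = charge per voltage),
    = A·s/(kg·m²·s⁻³·A⁻¹) (substituting C and V),
    = kg⁻¹·m⁻²·s⁴·A².
So F⁻² = kg²·m⁴·s⁻⁸·A⁻⁴.
Combining: S·C⁻¹·F⁻² = (kg⁻¹·m⁻²·s³·A²) · (s⁻¹·A⁻¹) · (kg²·m⁴·s⁻⁸·A⁻⁴) = kg·m²·s⁻⁶·A⁻³.
The exponent of kg is 1.

1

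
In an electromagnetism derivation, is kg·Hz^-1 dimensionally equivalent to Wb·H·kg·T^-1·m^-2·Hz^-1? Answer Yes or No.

Left side:
  Hz = 1/s = s⁻¹ (frequency is cycles per second).
  So Hz⁻¹ = s.
  Combining: kg·Hz⁻¹ = kg · s = kg·s.
Right side:
  Wb = V·s (flux: a volt is a weber per second),
      = kg·m²·s⁻²·A⁻¹.
  H = Wb/A (inductance = flux per current),
      = kg·m²·s⁻²·A⁻².
  T = Wb/m² (flux density = flux per area),
      = kg·s⁻²·A⁻¹.
  So T⁻¹ = kg⁻¹·s²·A.
  Hz = 1/s = s⁻¹ (frequency is cycles per second).
  So Hz⁻¹ = s.
  Combining: Wb·H·kg·T⁻¹·m⁻²·Hz⁻¹ = (kg·m²·s⁻²·A⁻¹) · (kg·m²·s⁻²·A⁻²) · kg · (kg⁻¹·s²·A) · m⁻² · s = kg²·m²·s⁻¹·A⁻².
Left is kg·s; right is kg²·m²·s⁻¹·A⁻² — different.

No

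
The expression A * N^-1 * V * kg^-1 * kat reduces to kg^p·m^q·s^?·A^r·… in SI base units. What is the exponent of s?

-2

N = kg·m·s⁻².
So N⁻¹ = kg⁻¹·m⁻¹·s².
V = kg·m²·s⁻³·A⁻¹.
kat = s⁻¹·mol.
Combining: A·N⁻¹·V·kg⁻¹·kat = A · (kg⁻¹·m⁻¹·s²) · (kg·m²·s⁻³·A⁻¹) · kg⁻¹ · (s⁻¹·mol) = kg⁻¹·m·s⁻²·mol.
The exponent of s is -2.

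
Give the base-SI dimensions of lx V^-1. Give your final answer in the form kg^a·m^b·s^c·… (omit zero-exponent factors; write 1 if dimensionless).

kg⁻¹·m⁻⁴·s³·A·cd

lx = m⁻²·cd.
V = kg·m²·s⁻³·A⁻¹.
So V⁻¹ = kg⁻¹·m⁻²·s³·A.
Combining: lx·V⁻¹ = (m⁻²·cd) · (kg⁻¹·m⁻²·s³·A) = kg⁻¹·m⁻⁴·s³·A·cd.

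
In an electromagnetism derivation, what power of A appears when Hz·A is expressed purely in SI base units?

Hz = 1/s = s⁻¹ (frequency is cycles per second).
Combining: Hz·A = s⁻¹ · A = s⁻¹·A.
The exponent of A is 1.

1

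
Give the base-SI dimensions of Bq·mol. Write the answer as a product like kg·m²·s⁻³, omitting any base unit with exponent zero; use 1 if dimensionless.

s⁻¹·mol

Bq = 1/s = s⁻¹ (activity is decays per second).
Combining: Bq·mol = s⁻¹ · mol = s⁻¹·mol.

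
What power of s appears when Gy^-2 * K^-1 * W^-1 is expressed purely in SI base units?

7

Gy = m²·s⁻².
So Gy⁻² = m⁻⁴·s⁴.
W = kg·m²·s⁻³.
So W⁻¹ = kg⁻¹·m⁻²·s³.
Combining: Gy⁻²·K⁻¹·W⁻¹ = (m⁻⁴·s⁴) · K⁻¹ · (kg⁻¹·m⁻²·s³) = kg⁻¹·m⁻⁶·s⁷·K⁻¹.
The exponent of s is 7.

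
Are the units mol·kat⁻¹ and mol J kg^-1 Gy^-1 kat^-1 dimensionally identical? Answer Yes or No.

Left side:
  kat = mol/s = s⁻¹·mol (catalytic activity).
  So kat⁻¹ = s·mol⁻¹.
  Combining: mol·kat⁻¹ = mol · (s·mol⁻¹) = s.
Right side:
  J = kg·m²·s⁻².
  Gy = m²·s⁻².
  So Gy⁻¹ = m⁻²·s².
  kat = s⁻¹·mol.
  So kat⁻¹ = s·mol⁻¹.
  Combining: mol·J·kg⁻¹·Gy⁻¹·kat⁻¹ = mol · (kg·m²·s⁻²) · kg⁻¹ · (m⁻²·s²) · (s·mol⁻¹) = s.
Both reduce to s.

Yes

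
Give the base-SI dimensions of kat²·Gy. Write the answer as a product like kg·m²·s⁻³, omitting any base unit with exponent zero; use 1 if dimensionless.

m²·s⁻⁴·mol²

kat = mol/s = s⁻¹·mol (catalytic activity).
So kat² = s⁻²·mol².
Gy = J/kg (absorbed dose = energy per mass),
    = m²·s⁻².
Combining: kat²·Gy = (s⁻²·mol²) · (m²·s⁻²) = m²·s⁻⁴·mol².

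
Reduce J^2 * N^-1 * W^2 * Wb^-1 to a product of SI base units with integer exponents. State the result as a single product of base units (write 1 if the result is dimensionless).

kg²·m⁵·s⁻⁶·A

J = kg·m²·s⁻².
So J² = kg²·m⁴·s⁻⁴.
N = kg·m·s⁻².
So N⁻¹ = kg⁻¹·m⁻¹·s².
W = kg·m²·s⁻³.
So W² = kg²·m⁴·s⁻⁶.
Wb = kg·m²·s⁻²·A⁻¹.
So Wb⁻¹ = kg⁻¹·m⁻²·s²·A.
Combining: J²·N⁻¹·W²·Wb⁻¹ = (kg²·m⁴·s⁻⁴) · (kg⁻¹·m⁻¹·s²) · (kg²·m⁴·s⁻⁶) · (kg⁻¹·m⁻²·s²·A) = kg²·m⁵·s⁻⁶·A.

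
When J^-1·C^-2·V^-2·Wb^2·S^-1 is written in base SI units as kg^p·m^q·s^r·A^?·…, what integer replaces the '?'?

-4

J = kg·m²·s⁻².
So J⁻¹ = kg⁻¹·m⁻²·s².
C = s·A.
So C⁻² = s⁻²·A⁻².
V = kg·m²·s⁻³·A⁻¹.
So V⁻² = kg⁻²·m⁻⁴·s⁶·A².
Wb = kg·m²·s⁻²·A⁻¹.
So Wb² = kg²·m⁴·s⁻⁴·A⁻².
S = kg⁻¹·m⁻²·s³·A².
So S⁻¹ = kg·m²·s⁻³·A⁻².
Combining: J⁻¹·C⁻²·V⁻²·Wb²·S⁻¹ = (kg⁻¹·m⁻²·s²) · (s⁻²·A⁻²) · (kg⁻²·m⁻⁴·s⁶·A²) · (kg²·m⁴·s⁻⁴·A⁻²) · (kg·m²·s⁻³·A⁻²) = s⁻¹·A⁻⁴.
The exponent of A is -4.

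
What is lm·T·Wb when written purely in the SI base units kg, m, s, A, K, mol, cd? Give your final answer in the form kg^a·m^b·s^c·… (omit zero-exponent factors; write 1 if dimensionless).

kg²·m²·s⁻⁴·A⁻²·cd

lm = cd·sr = cd (luminous flux; sr is dimensionless).
T = Wb/m² (flux density = flux per area),
    = kg·s⁻²·A⁻¹.
Wb = V·s (flux: a volt is a weber per second),
    = kg·m²·s⁻²·A⁻¹.
Combining: lm·T·Wb = cd · (kg·s⁻²·A⁻¹) · (kg·m²·s⁻²·A⁻¹) = kg²·m²·s⁻⁴·A⁻²·cd.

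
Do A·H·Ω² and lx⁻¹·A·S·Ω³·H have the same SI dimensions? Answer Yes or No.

No

Left side:
  H = Wb/A (inductance = flux per current),
      = kg·m²·s⁻²·A⁻².
  Ω = V/A (resistance = voltage per current),
      = kg·m²·s⁻³·A⁻².
  So Ω² = kg²·m⁴·s⁻⁶·A⁻⁴.
  Combining: A·H·Ω² = A · (kg·m²·s⁻²·A⁻²) · (kg²·m⁴·s⁻⁶·A⁻⁴) = kg³·m⁶·s⁻⁸·A⁻⁵.
Right side:
  lx = lm/m² (illuminance = luminous flux per area),
      = m⁻²·cd.
  So lx⁻¹ = m²·cd⁻¹.
  S = 1/Ω (conductance is reciprocal resistance),
      = kg⁻¹·m⁻²·s³·A².
  Ω = V/A (resistance = voltage per current),
      = kg·m²·s⁻³·A⁻².
  So Ω³ = kg³·m⁶·s⁻⁹·A⁻⁶.
  H = Wb/A (inductance = flux per current),
      = kg·m²·s⁻²·A⁻².
  Combining: lx⁻¹·A·S·Ω³·H = (m²·cd⁻¹) · A · (kg⁻¹·m⁻²·s³·A²) · (kg³·m⁶·s⁻⁹·A⁻⁶) · (kg·m²·s⁻²·A⁻²) = kg³·m⁸·s⁻⁸·A⁻⁵·cd⁻¹.
Left is kg³·m⁶·s⁻⁸·A⁻⁵; right is kg³·m⁸·s⁻⁸·A⁻⁵·cd⁻¹ — different.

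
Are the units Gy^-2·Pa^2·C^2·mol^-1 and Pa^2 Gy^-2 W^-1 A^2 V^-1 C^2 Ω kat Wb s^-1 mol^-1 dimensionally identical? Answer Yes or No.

No

Left side:
  Gy = m²·s⁻².
  So Gy⁻² = m⁻⁴·s⁴.
  Pa = kg·m⁻¹·s⁻².
  So Pa² = kg²·m⁻²·s⁻⁴.
  C = s·A.
  So C² = s²·A².
  Combining: Gy⁻²·Pa²·C²·mol⁻¹ = (m⁻⁴·s⁴) · (kg²·m⁻²·s⁻⁴) · (s²·A²) · mol⁻¹ = kg²·m⁻⁶·s²·A²·mol⁻¹.
Right side:
  Pa = kg·m⁻¹·s⁻².
  So Pa² = kg²·m⁻²·s⁻⁴.
  Gy = m²·s⁻².
  So Gy⁻² = m⁻⁴·s⁴.
  W = kg·m²·s⁻³.
  So W⁻¹ = kg⁻¹·m⁻²·s³.
  V = kg·m²·s⁻³·A⁻¹.
  So V⁻¹ = kg⁻¹·m⁻²·s³·A.
  C = s·A.
  So C² = s²·A².
  Ω = kg·m²·s⁻³·A⁻².
  kat = s⁻¹·mol.
  Wb = kg·m²·s⁻²·A⁻¹.
  Combining: Pa²·Gy⁻²·W⁻¹·A²·V⁻¹·C²·Ω·kat·Wb·s⁻¹·mol⁻¹ = (kg²·m⁻²·s⁻⁴) · (m⁻⁴·s⁴) · (kg⁻¹·m⁻²·s³) · A² · (kg⁻¹·m⁻²·s³·A) · (s²·A²) · (kg·m²·s⁻³·A⁻²) · (s⁻¹·mol) · (kg·m²·s⁻²·A⁻¹) · s⁻¹ · mol⁻¹ = kg²·m⁻⁶·s·A².
Left is kg²·m⁻⁶·s²·A²·mol⁻¹; right is kg²·m⁻⁶·s·A² — different.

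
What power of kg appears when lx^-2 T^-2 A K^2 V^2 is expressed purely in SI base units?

lx = lm/m² (illuminance = luminous flux per area),
    = m⁻²·cd.
So lx⁻² = m⁴·cd⁻².
T = Wb/m² (flux density = flux per area),
    = kg·s⁻²·A⁻¹.
So T⁻² = kg⁻²·s⁴·A².
V = W/A (potential = power per current),
    = kg·m²·s⁻³·A⁻¹.
So V² = kg²·m⁴·s⁻⁶·A⁻².
Combining: lx⁻²·T⁻²·A·K²·V² = (m⁴·cd⁻²) · (kg⁻²·s⁴·A²) · A · K² · (kg²·m⁴·s⁻⁶·A⁻²) = m⁸·s⁻²·A·K²·cd⁻².
The exponent of kg is 0.

0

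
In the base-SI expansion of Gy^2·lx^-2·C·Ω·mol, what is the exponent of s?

Gy = J/kg (absorbed dose = energy per mass),
    = m²·s⁻².
So Gy² = m⁴·s⁻⁴.
lx = lm/m² (illuminance = luminous flux per area),
    = m⁻²·cd.
So lx⁻² = m⁴·cd⁻².
C = A·s = s·A (charge = current × time).
Ω = V/A (resistance = voltage per current),
    = kg·m²·s⁻³·A⁻².
Combining: Gy²·lx⁻²·C·Ω·mol = (m⁴·s⁻⁴) · (m⁴·cd⁻²) · (s·A) · (kg·m²·s⁻³·A⁻²) · mol = kg·m¹⁰·s⁻⁶·A⁻¹·mol·cd⁻².
The exponent of s is -6.

-6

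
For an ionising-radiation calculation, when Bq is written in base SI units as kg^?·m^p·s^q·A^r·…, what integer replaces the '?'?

0

Bq = 1/s = s⁻¹ (activity is decays per second).
The exponent of kg is 0.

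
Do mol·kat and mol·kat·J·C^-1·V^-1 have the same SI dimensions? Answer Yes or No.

Left side:
  kat = s⁻¹·mol.
  Combining: mol·kat = mol · (s⁻¹·mol) = s⁻¹·mol².
Right side:
  kat = mol/s = s⁻¹·mol (catalytic activity).
  J = N·m (work = force × distance),
      = kg·m²·s⁻².
  C = A·s = s·A (charge = current × time).
  So C⁻¹ = s⁻¹·A⁻¹.
  V = W/A (potential = power per current),
      = kg·m²·s⁻³·A⁻¹.
  So V⁻¹ = kg⁻¹·m⁻²·s³·A.
  Combining: mol·kat·J·C⁻¹·V⁻¹ = mol · (s⁻¹·mol) · (kg·m²·s⁻²) · (s⁻¹·A⁻¹) · (kg⁻¹·m⁻²·s³·A) = s⁻¹·mol².
Both reduce to s⁻¹·mol².

Yes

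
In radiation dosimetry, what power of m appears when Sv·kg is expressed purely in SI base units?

Sv = m²·s⁻².
Combining: Sv·kg = (m²·s⁻²) · kg = kg·m²·s⁻².
The exponent of m is 2.

2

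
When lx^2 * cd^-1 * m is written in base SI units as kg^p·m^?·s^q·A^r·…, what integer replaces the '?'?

-3

lx = lm/m² (illuminance = luminous flux per area),
    = m⁻²·cd.
So lx² = m⁻⁴·cd².
Combining: lx²·cd⁻¹·m = (m⁻⁴·cd²) · cd⁻¹ · m = m⁻³·cd.
The exponent of m is -3.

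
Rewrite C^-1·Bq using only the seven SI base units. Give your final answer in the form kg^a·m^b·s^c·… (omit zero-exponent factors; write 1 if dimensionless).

C = s·A.
So C⁻¹ = s⁻¹·A⁻¹.
Bq = s⁻¹.
Combining: C⁻¹·Bq = (s⁻¹·A⁻¹) · s⁻¹ = s⁻²·A⁻¹.

s⁻²·A⁻¹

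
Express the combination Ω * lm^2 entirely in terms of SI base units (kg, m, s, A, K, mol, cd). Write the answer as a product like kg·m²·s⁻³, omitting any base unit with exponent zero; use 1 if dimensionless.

kg·m²·s⁻³·A⁻²·cd²

Ω = kg·m²·s⁻³·A⁻².
lm = cd.
So lm² = cd².
Combining: Ω·lm² = (kg·m²·s⁻³·A⁻²) · cd² = kg·m²·s⁻³·A⁻²·cd².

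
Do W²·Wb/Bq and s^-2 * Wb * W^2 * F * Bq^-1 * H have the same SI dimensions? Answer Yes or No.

Left side:
  Bq = 1/s = s⁻¹ (activity is decays per second).
  So Bq⁻¹ = s.
  W = J/s (power = energy per time),
      = kg·m²·s⁻³.
  So W² = kg²·m⁴·s⁻⁶.
  Wb = V·s (flux: a volt is a weber per second),
      = kg·m²·s⁻²·A⁻¹.
  Combining: Bq⁻¹·W²·Wb = s · (kg²·m⁴·s⁻⁶) · (kg·m²·s⁻²·A⁻¹) = kg³·m⁶·s⁻⁷·A⁻¹.
Right side:
  Wb = V·s (flux: a volt is a weber per second),
      = kg·m²·s⁻²·A⁻¹.
  W = J/s (power = energy per time),
      = kg·m²·s⁻³.
  So W² = kg²·m⁴·s⁻⁶.
  F = C/V (capacitance = charge per voltage),
      = A·s/(kg·m²·s⁻³·A⁻¹) (substituting C and V),
      = kg⁻¹·m⁻²·s⁴·A².
  Bq = 1/s = s⁻¹ (activity is decays per second).
  So Bq⁻¹ = s.
  H = Wb/A (inductance = flux per current),
      = kg·m²·s⁻²·A⁻².
  Combining: s⁻²·Wb·W²·F·Bq⁻¹·H = s⁻² · (kg·m²·s⁻²·A⁻¹) · (kg²·m⁴·s⁻⁶) · (kg⁻¹·m⁻²·s⁴·A²) · s · (kg·m²·s⁻²·A⁻²) = kg³·m⁶·s⁻⁷·A⁻¹.
Both reduce to kg³·m⁶·s⁻⁷·A⁻¹.

Yes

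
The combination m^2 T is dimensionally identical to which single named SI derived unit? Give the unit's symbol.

T = kg·s⁻²·A⁻¹.
Combining: m²·T = m² · (kg·s⁻²·A⁻¹) = kg·m²·s⁻²·A⁻¹.
kg·m²·s⁻²·A⁻¹ is the base-SI form of the weber.

Wb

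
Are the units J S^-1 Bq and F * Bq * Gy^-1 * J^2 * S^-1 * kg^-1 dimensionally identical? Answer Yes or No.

No

Left side:
  J = kg·m²·s⁻².
  S = kg⁻¹·m⁻²·s³·A².
  So S⁻¹ = kg·m²·s⁻³·A⁻².
  Bq = s⁻¹.
  Combining: J·S⁻¹·Bq = (kg·m²·s⁻²) · (kg·m²·s⁻³·A⁻²) · s⁻¹ = kg²·m⁴·s⁻⁶·A⁻².
Right side:
  F = C/V (capacitance = charge per voltage),
      = A·s/(kg·m²·s⁻³·A⁻¹) (substituting C and V),
      = kg⁻¹·m⁻²·s⁴·A².
  Bq = 1/s = s⁻¹ (activity is decays per second).
  Gy = J/kg (absorbed dose = energy per mass),
      = m²·s⁻².
  So Gy⁻¹ = m⁻²·s².
  J = N·m (work = force × distance),
      = kg·m²·s⁻².
  So J² = kg²·m⁴·s⁻⁴.
  S = 1/Ω (conductance is reciprocal resistance),
      = kg⁻¹·m⁻²·s³·A².
  So S⁻¹ = kg·m²·s⁻³·A⁻².
  Combining: F·Bq·Gy⁻¹·J²·S⁻¹·kg⁻¹ = (kg⁻¹·m⁻²·s⁴·A²) · s⁻¹ · (m⁻²·s²) · (kg²·m⁴·s⁻⁴) · (kg·m²·s⁻³·A⁻²) · kg⁻¹ = kg·m²·s⁻².
Left is kg²·m⁴·s⁻⁶·A⁻²; right is kg·m²·s⁻² — different.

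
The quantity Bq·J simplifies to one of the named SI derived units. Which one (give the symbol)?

Bq = 1/s = s⁻¹ (activity is decays per second).
J = N·m (work = force × distance),
    = kg·m²·s⁻².
Combining: Bq·J = s⁻¹ · (kg·m²·s⁻²) = kg·m²·s⁻³.
kg·m²·s⁻³ is the base-SI form of the watt.

W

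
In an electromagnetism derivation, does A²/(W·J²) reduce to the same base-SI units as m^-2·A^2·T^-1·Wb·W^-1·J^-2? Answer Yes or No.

Yes

Left side:
  W = J/s (power = energy per time),
      = kg·m²·s⁻³.
  So W⁻¹ = kg⁻¹·m⁻²·s³.
  J = N·m (work = force × distance),
      = kg·m²·s⁻².
  So J⁻² = kg⁻²·m⁻⁴·s⁴.
  Combining: A²·W⁻¹·J⁻² = A² · (kg⁻¹·m⁻²·s³) · (kg⁻²·m⁻⁴·s⁴) = kg⁻³·m⁻⁶·s⁷·A².
Right side:
  T = kg·s⁻²·A⁻¹.
  So T⁻¹ = kg⁻¹·s²·A.
  Wb = kg·m²·s⁻²·A⁻¹.
  W = kg·m²·s⁻³.
  So W⁻¹ = kg⁻¹·m⁻²·s³.
  J = kg·m²·s⁻².
  So J⁻² = kg⁻²·m⁻⁴·s⁴.
  Combining: m⁻²·A²·T⁻¹·Wb·W⁻¹·J⁻² = m⁻² · A² · (kg⁻¹·s²·A) · (kg·m²·s⁻²·A⁻¹) · (kg⁻¹·m⁻²·s³) · (kg⁻²·m⁻⁴·s⁴) = kg⁻³·m⁻⁶·s⁷·A².
Both reduce to kg⁻³·m⁻⁶·s⁷·A².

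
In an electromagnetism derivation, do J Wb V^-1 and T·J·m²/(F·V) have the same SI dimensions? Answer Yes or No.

Left side:
  J = N·m (work = force × distance),
      = kg·m²·s⁻².
  Wb = V·s (flux: a volt is a weber per second),
      = kg·m²·s⁻²·A⁻¹.
  V = W/A (potential = power per current),
      = kg·m²·s⁻³·A⁻¹.
  So V⁻¹ = kg⁻¹·m⁻²·s³·A.
  Combining: J·Wb·V⁻¹ = (kg·m²·s⁻²) · (kg·m²·s⁻²·A⁻¹) · (kg⁻¹·m⁻²·s³·A) = kg·m²·s⁻¹.
Right side:
  F = kg⁻¹·m⁻²·s⁴·A².
  So F⁻¹ = kg·m²·s⁻⁴·A⁻².
  T = kg·s⁻²·A⁻¹.
  J = kg·m²·s⁻².
  V = kg·m²·s⁻³·A⁻¹.
  So V⁻¹ = kg⁻¹·m⁻²·s³·A.
  Combining: F⁻¹·T·J·V⁻¹·m² = (kg·m²·s⁻⁴·A⁻²) · (kg·s⁻²·A⁻¹) · (kg·m²·s⁻²) · (kg⁻¹·m⁻²·s³·A) · m² = kg²·m⁴·s⁻⁵·A⁻².
Left is kg·m²·s⁻¹; right is kg²·m⁴·s⁻⁵·A⁻² — different.

No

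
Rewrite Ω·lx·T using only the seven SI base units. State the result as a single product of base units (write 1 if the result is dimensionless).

Ω = V/A (resistance = voltage per current),
    = kg·m²·s⁻³·A⁻².
lx = lm/m² (illuminance = luminous flux per area),
    = m⁻²·cd.
T = Wb/m² (flux density = flux per area),
    = kg·s⁻²·A⁻¹.
Combining: Ω·lx·T = (kg·m²·s⁻³·A⁻²) · (m⁻²·cd) · (kg·s⁻²·A⁻¹) = kg²·s⁻⁵·A⁻³·cd.

kg²·s⁻⁵·A⁻³·cd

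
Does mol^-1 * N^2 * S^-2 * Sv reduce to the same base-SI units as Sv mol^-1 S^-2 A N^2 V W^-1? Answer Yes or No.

Yes

Left side:
  N = kg·m/s² = kg·m·s⁻² (force = mass × acceleration).
  So N² = kg²·m²·s⁻⁴.
  S = 1/Ω (conductance is reciprocal resistance),
      = kg⁻¹·m⁻²·s³·A².
  So S⁻² = kg²·m⁴·s⁻⁶·A⁻⁴.
  Sv = J/kg (equivalent dose = energy per mass),
      = m²·s⁻².
  Combining: mol⁻¹·N²·S⁻²·Sv = mol⁻¹ · (kg²·m²·s⁻⁴) · (kg²·m⁴·s⁻⁶·A⁻⁴) · (m²·s⁻²) = kg⁴·m⁸·s⁻¹²·A⁻⁴·mol⁻¹.
Right side:
  Sv = J/kg (equivalent dose = energy per mass),
      = m²·s⁻².
  S = 1/Ω (conductance is reciprocal resistance),
      = kg⁻¹·m⁻²·s³·A².
  So S⁻² = kg²·m⁴·s⁻⁶·A⁻⁴.
  N = kg·m/s² = kg·m·s⁻² (force = mass × acceleration).
  So N² = kg²·m²·s⁻⁴.
  V = W/A (potential = power per current),
      = kg·m²·s⁻³·A⁻¹.
  W = J/s (power = energy per time),
      = kg·m²·s⁻³.
  So W⁻¹ = kg⁻¹·m⁻²·s³.
  Combining: Sv·mol⁻¹·S⁻²·A·N²·V·W⁻¹ = (m²·s⁻²) · mol⁻¹ · (kg²·m⁴·s⁻⁶·A⁻⁴) · A · (kg²·m²·s⁻⁴) · (kg·m²·s⁻³·A⁻¹) · (kg⁻¹·m⁻²·s³) = kg⁴·m⁸·s⁻¹²·A⁻⁴·mol⁻¹.
Both reduce to kg⁴·m⁸·s⁻¹²·A⁻⁴·mol⁻¹.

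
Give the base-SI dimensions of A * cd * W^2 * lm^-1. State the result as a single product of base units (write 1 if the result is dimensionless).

W = J/s (power = energy per time),
    = kg·m²·s⁻³.
So W² = kg²·m⁴·s⁻⁶.
lm = cd·sr = cd (luminous flux; sr is dimensionless).
So lm⁻¹ = cd⁻¹.
Combining: A·cd·W²·lm⁻¹ = A · cd · (kg²·m⁴·s⁻⁶) · cd⁻¹ = kg²·m⁴·s⁻⁶·A.

kg²·m⁴·s⁻⁶·A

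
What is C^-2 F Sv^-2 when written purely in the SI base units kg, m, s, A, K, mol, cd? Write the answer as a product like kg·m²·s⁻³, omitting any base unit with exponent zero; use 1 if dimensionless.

kg⁻¹·m⁻⁶·s⁶

C = A·s = s·A (charge = current × time).
So C⁻² = s⁻²·A⁻².
F = C/V (capacitance = charge per voltage),
    = A·s/(kg·m²·s⁻³·A⁻¹) (substituting C and V),
    = kg⁻¹·m⁻²·s⁴·A².
Sv = J/kg (equivalent dose = energy per mass),
    = m²·s⁻².
So Sv⁻² = m⁻⁴·s⁴.
Combining: C⁻²·F·Sv⁻² = (s⁻²·A⁻²) · (kg⁻¹·m⁻²·s⁴·A²) · (m⁻⁴·s⁴) = kg⁻¹·m⁻⁶·s⁶.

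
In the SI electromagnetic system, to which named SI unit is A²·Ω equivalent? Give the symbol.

W

Ω = V/A (resistance = voltage per current),
    = kg·m²·s⁻³·A⁻².
Combining: A²·Ω = A² · (kg·m²·s⁻³·A⁻²) = kg·m²·s⁻³.
kg·m²·s⁻³ is the base-SI form of the watt.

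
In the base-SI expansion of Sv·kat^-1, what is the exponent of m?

Sv = m²·s⁻².
kat = s⁻¹·mol.
So kat⁻¹ = s·mol⁻¹.
Combining: Sv·kat⁻¹ = (m²·s⁻²) · (s·mol⁻¹) = m²·s⁻¹·mol⁻¹.
The exponent of m is 2.

2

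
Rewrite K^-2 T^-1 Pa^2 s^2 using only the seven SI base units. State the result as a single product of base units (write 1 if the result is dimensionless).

T = kg·s⁻²·A⁻¹.
So T⁻¹ = kg⁻¹·s²·A.
Pa = kg·m⁻¹·s⁻².
So Pa² = kg²·m⁻²·s⁻⁴.
Combining: K⁻²·T⁻¹·Pa²·s² = K⁻² · (kg⁻¹·s²·A) · (kg²·m⁻²·s⁻⁴) · s² = kg·m⁻²·A·K⁻².

kg·m⁻²·A·K⁻²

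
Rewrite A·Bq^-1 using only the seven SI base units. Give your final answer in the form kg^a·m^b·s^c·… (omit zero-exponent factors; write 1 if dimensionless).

Bq = s⁻¹.
So Bq⁻¹ = s.
Combining: A·Bq⁻¹ = A · s = s·A.

s·A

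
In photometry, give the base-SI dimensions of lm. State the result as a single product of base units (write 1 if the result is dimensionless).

lm = cd·sr = cd (luminous flux; sr is dimensionless).

cd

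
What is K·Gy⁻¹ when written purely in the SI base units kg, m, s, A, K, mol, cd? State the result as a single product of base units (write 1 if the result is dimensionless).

m⁻²·s²·K

Gy = J/kg (absorbed dose = energy per mass),
    = m²·s⁻².
So Gy⁻¹ = m⁻²·s².
Combining: K·Gy⁻¹ = K · (m⁻²·s²) = m⁻²·s²·K.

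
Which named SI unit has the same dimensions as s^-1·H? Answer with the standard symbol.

H = kg·m²·s⁻²·A⁻².
Combining: s⁻¹·H = s⁻¹ · (kg·m²·s⁻²·A⁻²) = kg·m²·s⁻³·A⁻².
kg·m²·s⁻³·A⁻² is the base-SI form of the ohm.

Ω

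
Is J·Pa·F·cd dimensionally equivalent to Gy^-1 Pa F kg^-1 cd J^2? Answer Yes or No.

Left side:
  J = N·m (work = force × distance),
      = kg·m²·s⁻².
  Pa = N/m² (pressure = force per area),
      = kg·m⁻¹·s⁻².
  F = C/V (capacitance = charge per voltage),
      = A·s/(kg·m²·s⁻³·A⁻¹) (substituting C and V),
      = kg⁻¹·m⁻²·s⁴·A².
  Combining: J·Pa·F·cd = (kg·m²·s⁻²) · (kg·m⁻¹·s⁻²) · (kg⁻¹·m⁻²·s⁴·A²) · cd = kg·m⁻¹·A²·cd.
Right side:
  Gy = J/kg (absorbed dose = energy per mass),
      = m²·s⁻².
  So Gy⁻¹ = m⁻²·s².
  Pa = N/m² (pressure = force per area),
      = kg·m⁻¹·s⁻².
  F = C/V (capacitance = charge per voltage),
      = A·s/(kg·m²·s⁻³·A⁻¹) (substituting C and V),
      = kg⁻¹·m⁻²·s⁴·A².
  J = N·m (work = force × distance),
      = kg·m²·s⁻².
  So J² = kg²·m⁴·s⁻⁴.
  Combining: Gy⁻¹·Pa·F·kg⁻¹·cd·J² = (m⁻²·s²) · (kg·m⁻¹·s⁻²) · (kg⁻¹·m⁻²·s⁴·A²) · kg⁻¹ · cd · (kg²·m⁴·s⁻⁴) = kg·m⁻¹·A²·cd.
Both reduce to kg·m⁻¹·A²·cd.

Yes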